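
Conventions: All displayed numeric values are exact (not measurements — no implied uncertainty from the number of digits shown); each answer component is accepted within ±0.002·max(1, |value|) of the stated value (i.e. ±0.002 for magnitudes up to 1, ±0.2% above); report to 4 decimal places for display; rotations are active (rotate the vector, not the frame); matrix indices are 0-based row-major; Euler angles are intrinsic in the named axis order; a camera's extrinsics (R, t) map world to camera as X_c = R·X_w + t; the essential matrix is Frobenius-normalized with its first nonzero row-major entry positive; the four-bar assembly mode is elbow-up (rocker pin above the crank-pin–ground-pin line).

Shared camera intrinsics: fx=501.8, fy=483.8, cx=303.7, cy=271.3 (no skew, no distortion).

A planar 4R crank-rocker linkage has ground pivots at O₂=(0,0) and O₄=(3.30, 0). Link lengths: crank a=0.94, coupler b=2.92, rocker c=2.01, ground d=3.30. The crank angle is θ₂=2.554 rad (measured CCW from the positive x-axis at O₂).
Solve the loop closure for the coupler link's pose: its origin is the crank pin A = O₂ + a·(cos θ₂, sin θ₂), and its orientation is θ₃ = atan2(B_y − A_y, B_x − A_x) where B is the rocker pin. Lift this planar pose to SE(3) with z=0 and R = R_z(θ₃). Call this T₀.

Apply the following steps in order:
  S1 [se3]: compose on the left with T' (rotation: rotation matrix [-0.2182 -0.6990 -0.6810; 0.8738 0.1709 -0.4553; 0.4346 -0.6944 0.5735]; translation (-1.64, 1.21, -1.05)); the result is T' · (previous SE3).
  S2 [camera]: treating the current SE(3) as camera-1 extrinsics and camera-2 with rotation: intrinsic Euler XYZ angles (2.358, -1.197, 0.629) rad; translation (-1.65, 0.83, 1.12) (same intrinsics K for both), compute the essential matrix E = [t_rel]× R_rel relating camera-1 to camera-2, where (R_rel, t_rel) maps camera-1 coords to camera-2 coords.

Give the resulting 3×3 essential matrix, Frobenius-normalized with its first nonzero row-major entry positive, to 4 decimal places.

source (fourbar_fk): coupler pose = R=[0.9416 -0.3368 0.0000; 0.3368 0.9416 0.0000; 0.0000 0.0000 1.0000], t=(-0.7823, 0.5211, 0.0000)
after S1 (compose_se3): R=[-0.4408 -0.5847 -0.6810; 0.8803 -0.1334 -0.4553; 0.1754 -0.8002 0.5735], t=(-1.8336, 0.6154, -1.7519)
after S2 (essential): [0.0013 0.2418 0.5580; 0.2827 0.2254 0.2575; 0.5998 0.1424 -0.2303]

matrix = [0.0013 0.2418 0.5580; 0.2827 0.2254 0.2575; 0.5998 0.1424 -0.2303]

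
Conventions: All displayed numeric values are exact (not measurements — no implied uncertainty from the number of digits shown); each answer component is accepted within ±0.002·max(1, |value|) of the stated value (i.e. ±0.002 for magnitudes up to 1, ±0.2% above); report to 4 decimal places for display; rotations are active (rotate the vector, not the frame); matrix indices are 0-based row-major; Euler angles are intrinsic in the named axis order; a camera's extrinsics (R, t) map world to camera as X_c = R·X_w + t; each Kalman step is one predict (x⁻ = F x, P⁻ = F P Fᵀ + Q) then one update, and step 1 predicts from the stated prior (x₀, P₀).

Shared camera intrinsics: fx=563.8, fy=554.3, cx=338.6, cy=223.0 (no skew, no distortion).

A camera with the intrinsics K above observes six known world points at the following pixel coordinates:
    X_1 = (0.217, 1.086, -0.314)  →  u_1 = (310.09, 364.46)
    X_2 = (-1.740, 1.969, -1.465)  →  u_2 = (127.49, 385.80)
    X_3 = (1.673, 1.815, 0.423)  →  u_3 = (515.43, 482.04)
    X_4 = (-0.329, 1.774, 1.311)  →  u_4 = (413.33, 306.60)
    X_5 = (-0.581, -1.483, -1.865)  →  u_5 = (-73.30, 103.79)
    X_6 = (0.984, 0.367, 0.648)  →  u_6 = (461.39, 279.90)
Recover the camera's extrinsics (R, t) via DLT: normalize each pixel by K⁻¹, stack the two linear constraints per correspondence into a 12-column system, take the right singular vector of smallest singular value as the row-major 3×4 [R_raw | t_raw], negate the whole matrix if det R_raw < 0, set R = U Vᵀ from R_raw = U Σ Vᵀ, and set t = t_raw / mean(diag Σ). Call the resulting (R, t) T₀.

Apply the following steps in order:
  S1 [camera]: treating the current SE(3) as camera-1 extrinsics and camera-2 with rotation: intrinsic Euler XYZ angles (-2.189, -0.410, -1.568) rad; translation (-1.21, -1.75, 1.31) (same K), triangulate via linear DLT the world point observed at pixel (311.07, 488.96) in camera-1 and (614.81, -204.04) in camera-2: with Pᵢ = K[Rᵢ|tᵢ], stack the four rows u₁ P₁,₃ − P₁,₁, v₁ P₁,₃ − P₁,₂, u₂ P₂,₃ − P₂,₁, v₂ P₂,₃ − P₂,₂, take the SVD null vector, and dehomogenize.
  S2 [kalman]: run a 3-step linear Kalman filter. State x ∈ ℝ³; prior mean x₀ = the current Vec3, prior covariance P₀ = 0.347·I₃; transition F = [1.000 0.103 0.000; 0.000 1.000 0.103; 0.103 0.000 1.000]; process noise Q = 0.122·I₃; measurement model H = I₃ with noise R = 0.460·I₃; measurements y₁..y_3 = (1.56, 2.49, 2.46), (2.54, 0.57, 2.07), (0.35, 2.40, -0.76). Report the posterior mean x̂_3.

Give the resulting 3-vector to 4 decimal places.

result = (1.3292, 1.9329, 0.6495)

source (pnp_recover): camera pose = R=[0.6056 0.1330 0.7846; 0.3341 0.8524 -0.4023; -0.7223 0.5058 0.4718], t=(-0.2604, 0.0398, 4.3203)
after S1 (triangulate): (0.5891, 1.9239, -0.7304)
after S2 (kf_track): (1.3292, 1.9329, 0.6495)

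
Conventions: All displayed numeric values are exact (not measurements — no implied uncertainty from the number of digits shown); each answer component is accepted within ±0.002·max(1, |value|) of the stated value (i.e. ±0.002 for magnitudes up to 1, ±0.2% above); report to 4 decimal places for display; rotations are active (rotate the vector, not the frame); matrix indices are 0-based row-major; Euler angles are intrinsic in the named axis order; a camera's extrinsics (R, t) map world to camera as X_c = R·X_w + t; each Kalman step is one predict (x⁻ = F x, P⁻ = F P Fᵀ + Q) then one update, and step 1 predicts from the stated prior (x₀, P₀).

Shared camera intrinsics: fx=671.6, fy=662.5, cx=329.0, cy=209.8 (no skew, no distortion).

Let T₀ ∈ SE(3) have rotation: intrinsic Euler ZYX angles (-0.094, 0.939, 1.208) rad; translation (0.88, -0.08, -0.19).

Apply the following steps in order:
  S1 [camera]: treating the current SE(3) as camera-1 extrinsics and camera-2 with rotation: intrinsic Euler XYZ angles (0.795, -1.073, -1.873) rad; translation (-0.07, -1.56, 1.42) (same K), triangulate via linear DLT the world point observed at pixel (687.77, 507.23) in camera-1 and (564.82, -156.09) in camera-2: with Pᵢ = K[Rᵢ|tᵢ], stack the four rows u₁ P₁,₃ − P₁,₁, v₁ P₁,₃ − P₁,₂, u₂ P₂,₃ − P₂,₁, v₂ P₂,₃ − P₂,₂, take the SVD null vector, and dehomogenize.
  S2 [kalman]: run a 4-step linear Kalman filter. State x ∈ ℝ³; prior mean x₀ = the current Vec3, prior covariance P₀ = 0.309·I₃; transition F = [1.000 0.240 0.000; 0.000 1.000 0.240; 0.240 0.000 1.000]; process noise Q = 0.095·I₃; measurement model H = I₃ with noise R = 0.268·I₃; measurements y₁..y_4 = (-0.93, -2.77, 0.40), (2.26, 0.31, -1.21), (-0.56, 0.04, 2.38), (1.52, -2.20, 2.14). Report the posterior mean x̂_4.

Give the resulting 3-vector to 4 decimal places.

result = (0.6764, -0.8471, 1.3948)

after S1 (triangulate): (-1.5458, 1.2836, -0.4037)
after S2 (kf_track): (0.6764, -0.8471, 1.3948)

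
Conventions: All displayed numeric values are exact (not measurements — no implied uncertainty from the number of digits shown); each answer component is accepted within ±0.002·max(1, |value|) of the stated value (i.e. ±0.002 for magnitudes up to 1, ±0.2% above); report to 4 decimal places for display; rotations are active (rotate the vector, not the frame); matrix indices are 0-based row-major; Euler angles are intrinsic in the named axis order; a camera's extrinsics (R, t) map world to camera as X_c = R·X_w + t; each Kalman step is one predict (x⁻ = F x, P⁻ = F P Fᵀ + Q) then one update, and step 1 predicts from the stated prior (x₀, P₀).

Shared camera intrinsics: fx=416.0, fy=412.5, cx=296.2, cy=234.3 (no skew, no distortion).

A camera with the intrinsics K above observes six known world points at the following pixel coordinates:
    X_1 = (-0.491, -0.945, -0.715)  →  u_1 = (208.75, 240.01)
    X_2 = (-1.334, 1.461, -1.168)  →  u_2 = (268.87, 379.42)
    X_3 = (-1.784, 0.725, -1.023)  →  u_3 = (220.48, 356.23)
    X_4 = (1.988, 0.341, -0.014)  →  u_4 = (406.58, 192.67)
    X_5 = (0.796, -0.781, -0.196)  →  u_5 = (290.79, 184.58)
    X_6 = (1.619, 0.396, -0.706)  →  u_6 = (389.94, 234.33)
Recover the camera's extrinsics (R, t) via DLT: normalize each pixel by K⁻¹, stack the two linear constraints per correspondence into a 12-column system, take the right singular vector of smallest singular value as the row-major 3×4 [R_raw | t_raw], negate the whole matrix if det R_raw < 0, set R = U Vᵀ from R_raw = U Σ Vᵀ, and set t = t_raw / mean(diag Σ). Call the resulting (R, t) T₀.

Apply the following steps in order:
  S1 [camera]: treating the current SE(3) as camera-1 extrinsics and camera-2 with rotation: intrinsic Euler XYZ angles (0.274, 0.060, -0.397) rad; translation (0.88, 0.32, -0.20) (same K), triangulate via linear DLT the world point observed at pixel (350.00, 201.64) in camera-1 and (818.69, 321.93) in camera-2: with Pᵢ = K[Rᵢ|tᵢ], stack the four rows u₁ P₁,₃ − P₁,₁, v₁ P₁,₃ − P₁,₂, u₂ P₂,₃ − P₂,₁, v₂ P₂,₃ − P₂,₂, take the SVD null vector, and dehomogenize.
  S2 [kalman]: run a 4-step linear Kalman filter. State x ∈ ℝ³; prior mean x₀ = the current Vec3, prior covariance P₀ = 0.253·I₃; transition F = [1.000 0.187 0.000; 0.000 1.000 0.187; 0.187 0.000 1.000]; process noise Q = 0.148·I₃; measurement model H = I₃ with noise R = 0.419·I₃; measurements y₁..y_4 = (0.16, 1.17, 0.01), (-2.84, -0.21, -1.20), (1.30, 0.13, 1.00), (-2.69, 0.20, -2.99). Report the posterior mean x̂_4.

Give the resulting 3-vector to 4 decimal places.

result = (-1.2554, 0.1136, -1.2702)

source (pnp_recover): camera pose = R=[0.7777 0.6199 0.1047; -0.4713 0.6850 -0.5556; -0.4161 0.3827 0.8249], t=(-0.1902, 0.1001, 6.6112)
after S1 (triangulate): (0.7012, 0.8164, 1.7418)
after S2 (kf_track): (-1.2554, 0.1136, -1.2702)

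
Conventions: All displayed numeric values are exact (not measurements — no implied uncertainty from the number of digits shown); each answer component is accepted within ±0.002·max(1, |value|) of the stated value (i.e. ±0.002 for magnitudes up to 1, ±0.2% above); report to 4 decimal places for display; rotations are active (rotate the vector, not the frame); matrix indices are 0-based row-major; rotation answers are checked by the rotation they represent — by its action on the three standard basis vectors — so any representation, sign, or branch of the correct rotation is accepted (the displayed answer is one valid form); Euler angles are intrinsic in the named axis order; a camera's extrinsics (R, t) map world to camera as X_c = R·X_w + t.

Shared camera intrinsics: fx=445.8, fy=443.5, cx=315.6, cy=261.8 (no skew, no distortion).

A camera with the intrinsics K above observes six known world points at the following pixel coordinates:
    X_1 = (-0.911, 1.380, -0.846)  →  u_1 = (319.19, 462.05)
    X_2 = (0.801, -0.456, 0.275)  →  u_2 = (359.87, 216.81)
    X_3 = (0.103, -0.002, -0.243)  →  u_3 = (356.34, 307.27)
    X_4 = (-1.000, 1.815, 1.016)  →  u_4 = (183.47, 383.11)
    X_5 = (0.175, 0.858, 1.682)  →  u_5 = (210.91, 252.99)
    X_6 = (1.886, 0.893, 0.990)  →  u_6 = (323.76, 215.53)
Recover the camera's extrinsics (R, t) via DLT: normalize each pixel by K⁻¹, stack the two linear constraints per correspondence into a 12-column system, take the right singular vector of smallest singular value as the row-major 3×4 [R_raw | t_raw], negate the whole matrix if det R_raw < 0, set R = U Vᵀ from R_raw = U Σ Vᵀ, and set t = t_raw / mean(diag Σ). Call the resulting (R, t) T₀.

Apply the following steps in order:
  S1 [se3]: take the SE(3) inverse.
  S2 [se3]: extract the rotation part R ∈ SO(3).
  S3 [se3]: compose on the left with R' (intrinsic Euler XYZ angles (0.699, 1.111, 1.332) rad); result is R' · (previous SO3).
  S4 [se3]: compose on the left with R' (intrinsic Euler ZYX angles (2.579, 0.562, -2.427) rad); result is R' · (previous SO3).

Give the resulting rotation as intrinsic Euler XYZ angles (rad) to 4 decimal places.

rotation (euler_xyz) = (2.3486, 0.2234, -0.1862)

source (pnp_recover): camera pose = R=[0.5210 -0.2507 -0.8159; -0.5749 0.6035 -0.5525; 0.6309 0.7569 0.1703], t=(0.1699, 0.3998, 4.5975)
after S1 (invert_se3): R=[0.5210 -0.5749 0.6309; -0.2507 0.6035 0.7569; -0.8159 -0.5525 0.1703], t=(-2.7594, -3.6786, -0.4236)
after S2 (rot_of_se3): [0.5210 -0.5749 0.6309; -0.2507 0.6035 0.7569; -0.8159 -0.5525 0.1703]
after S3 (compose_so3): [-0.5684 -0.8157 -0.1075; 0.7866 -0.5771 0.2197; -0.2412 0.0403 0.9696]
after S4 (compose_so3): [0.9583 0.1806 0.2215; 0.2850 -0.6604 -0.6947; 0.0209 0.7289 -0.6843]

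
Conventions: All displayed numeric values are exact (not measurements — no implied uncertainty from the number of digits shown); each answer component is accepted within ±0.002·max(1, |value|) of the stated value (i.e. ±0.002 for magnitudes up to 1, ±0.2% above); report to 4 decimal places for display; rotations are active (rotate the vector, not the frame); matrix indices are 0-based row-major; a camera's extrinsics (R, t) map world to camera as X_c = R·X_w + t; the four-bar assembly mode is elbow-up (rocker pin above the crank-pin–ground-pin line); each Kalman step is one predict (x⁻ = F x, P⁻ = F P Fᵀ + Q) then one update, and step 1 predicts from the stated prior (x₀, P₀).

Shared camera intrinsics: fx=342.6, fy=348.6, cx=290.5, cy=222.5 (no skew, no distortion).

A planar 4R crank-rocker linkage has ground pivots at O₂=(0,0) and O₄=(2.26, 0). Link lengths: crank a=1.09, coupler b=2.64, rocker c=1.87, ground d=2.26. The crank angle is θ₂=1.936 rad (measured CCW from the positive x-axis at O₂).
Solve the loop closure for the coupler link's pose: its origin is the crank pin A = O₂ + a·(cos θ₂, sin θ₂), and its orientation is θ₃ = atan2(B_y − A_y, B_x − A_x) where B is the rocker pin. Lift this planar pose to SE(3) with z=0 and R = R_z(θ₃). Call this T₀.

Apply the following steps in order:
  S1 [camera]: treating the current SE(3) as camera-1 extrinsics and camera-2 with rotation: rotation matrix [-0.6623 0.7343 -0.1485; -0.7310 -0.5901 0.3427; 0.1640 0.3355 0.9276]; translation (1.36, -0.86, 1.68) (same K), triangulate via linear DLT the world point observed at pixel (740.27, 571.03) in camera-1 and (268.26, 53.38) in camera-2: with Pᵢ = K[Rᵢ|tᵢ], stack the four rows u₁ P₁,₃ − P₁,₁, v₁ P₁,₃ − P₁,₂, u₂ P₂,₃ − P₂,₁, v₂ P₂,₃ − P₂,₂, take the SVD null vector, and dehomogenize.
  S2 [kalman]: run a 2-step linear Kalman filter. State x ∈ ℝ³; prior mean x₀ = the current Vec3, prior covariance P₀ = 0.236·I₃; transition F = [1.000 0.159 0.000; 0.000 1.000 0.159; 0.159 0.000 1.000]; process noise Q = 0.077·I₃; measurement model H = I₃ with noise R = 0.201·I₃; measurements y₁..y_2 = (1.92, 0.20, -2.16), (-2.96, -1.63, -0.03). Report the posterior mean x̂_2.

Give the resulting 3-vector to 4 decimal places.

source (fourbar_fk): coupler pose = R=[0.9473 -0.3204 0.0000; 0.3204 0.9473 0.0000; 0.0000 0.0000 1.0000], t=(-0.3893, 1.0181, 0.0000)
after S1 (triangulate): (1.4043, -0.6308, 0.8708)
after S2 (kf_track): (-0.7098, -1.0720, -0.4905)

result = (-0.7098, -1.0720, -0.4905)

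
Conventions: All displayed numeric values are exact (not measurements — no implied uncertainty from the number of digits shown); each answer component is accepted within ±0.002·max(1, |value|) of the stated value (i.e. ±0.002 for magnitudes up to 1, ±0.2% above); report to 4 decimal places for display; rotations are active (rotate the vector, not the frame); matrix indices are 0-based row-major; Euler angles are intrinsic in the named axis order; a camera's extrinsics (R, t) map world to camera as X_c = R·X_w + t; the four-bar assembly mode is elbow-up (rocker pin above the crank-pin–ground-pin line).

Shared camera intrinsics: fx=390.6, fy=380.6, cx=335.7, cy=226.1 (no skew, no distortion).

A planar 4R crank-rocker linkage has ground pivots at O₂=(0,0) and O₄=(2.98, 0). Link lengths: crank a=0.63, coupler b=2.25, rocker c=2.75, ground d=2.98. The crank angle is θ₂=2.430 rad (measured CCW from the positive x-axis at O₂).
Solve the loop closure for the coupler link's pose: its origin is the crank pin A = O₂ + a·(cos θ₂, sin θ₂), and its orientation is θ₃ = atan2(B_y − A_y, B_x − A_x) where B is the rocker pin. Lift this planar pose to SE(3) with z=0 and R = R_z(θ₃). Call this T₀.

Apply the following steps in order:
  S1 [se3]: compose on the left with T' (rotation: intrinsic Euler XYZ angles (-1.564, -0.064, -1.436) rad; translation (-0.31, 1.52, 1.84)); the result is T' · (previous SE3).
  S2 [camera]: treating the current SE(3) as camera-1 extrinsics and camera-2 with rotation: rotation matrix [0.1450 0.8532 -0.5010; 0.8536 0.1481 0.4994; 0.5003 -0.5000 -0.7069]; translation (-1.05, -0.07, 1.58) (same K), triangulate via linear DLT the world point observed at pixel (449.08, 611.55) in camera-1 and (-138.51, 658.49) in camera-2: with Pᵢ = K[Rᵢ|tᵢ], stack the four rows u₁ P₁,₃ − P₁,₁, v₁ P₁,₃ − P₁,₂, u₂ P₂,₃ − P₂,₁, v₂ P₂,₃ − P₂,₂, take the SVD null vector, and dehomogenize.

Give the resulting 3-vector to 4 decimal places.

result = (1.7834, -0.7999, 1.4812)

source (fourbar_fk): coupler pose = R=[0.7031 -0.7111 0.0000; 0.7111 0.7031 0.0000; 0.0000 0.0000 1.0000], t=(-0.4771, 0.4114, 0.0000)
after S1 (compose_se3): R=[0.7975 0.5999 -0.0640; 0.0470 0.0439 0.9979; 0.6014 -0.7989 0.0068], t=(0.0329, 1.5456, 1.3121)
after S2 (triangulate): (1.7834, -0.7999, 1.4812)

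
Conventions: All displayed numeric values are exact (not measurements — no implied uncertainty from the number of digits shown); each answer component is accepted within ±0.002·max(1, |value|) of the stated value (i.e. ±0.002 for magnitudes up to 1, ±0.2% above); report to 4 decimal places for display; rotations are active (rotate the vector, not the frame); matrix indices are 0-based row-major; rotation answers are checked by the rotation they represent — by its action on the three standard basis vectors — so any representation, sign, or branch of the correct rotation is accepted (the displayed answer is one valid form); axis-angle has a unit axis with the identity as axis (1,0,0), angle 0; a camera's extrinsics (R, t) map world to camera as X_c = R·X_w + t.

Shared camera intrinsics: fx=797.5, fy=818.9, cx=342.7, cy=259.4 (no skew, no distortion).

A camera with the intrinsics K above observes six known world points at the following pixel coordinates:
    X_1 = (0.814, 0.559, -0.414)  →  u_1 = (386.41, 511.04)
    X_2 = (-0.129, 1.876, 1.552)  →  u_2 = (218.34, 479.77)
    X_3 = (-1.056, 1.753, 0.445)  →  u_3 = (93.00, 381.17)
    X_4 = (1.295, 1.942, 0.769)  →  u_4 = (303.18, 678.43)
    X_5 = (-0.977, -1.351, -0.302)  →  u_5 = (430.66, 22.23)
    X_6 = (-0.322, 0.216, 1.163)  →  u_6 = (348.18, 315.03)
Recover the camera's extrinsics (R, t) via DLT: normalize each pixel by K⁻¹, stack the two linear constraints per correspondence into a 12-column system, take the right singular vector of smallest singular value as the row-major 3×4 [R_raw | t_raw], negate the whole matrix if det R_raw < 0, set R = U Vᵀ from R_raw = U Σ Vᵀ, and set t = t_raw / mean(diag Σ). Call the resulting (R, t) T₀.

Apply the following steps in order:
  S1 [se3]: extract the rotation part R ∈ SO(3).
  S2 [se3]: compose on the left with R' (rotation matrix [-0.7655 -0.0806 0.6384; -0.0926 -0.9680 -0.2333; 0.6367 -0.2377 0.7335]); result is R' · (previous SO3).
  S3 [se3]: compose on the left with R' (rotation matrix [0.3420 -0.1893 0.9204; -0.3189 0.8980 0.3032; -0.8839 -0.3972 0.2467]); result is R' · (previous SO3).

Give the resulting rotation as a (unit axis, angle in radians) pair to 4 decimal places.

rotation (axis_angle) = ((-0.6962, 0.2300, -0.6800), 3.0241)

source (pnp_recover): camera pose = R=[0.6476 -0.7384 0.1880; 0.7308 0.6717 0.1210; -0.2156 0.0590 0.9747], t=(0.1900, 0.3500, 4.6802)
after S1 (rot_of_se3): [0.6476 -0.7384 0.1880; 0.7308 0.6717 0.1210; -0.2156 0.0590 0.9747]
after S2 (compose_so3): [-0.6923 0.5488 0.4686; -0.7171 -0.5956 -0.3619; 0.0805 -0.5866 0.8059]
after S3 (compose_so3): [-0.0269 -0.2394 0.9705; -0.3988 -0.8877 -0.2301; 0.9166 -0.3932 -0.0716]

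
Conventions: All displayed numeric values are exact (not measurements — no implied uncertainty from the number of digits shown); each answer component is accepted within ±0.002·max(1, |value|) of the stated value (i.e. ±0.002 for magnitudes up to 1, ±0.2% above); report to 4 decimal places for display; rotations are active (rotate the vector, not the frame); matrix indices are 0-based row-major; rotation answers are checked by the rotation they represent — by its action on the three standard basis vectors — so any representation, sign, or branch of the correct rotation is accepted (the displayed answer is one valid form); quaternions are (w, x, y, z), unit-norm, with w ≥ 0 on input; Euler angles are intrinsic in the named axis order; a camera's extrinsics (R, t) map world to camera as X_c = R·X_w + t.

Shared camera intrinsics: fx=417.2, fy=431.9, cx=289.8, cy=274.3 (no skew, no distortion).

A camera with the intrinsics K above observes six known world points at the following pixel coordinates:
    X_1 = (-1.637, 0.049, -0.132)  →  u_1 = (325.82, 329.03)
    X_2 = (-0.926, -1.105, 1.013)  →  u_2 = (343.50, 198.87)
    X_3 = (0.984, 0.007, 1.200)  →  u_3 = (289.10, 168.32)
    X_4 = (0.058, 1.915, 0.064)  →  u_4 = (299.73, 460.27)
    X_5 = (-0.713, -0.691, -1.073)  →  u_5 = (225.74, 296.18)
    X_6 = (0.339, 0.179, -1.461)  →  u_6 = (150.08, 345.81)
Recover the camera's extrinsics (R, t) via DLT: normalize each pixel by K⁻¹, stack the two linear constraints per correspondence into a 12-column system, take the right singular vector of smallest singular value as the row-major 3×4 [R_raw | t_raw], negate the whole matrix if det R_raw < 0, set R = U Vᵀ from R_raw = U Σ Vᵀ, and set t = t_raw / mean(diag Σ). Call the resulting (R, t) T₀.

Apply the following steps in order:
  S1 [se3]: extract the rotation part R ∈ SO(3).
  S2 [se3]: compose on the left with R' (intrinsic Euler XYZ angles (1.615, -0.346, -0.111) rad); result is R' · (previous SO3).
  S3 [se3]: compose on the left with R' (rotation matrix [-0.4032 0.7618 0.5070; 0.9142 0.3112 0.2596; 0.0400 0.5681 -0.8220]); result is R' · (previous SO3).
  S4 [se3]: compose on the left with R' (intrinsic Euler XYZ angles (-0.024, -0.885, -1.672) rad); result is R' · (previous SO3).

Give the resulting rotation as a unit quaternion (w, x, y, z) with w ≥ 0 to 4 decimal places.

rotation (quat) = (0.4100, -0.0887, -0.2188, -0.8810)

source (pnp_recover): camera pose = R=[-0.5888 0.2242 0.7765; -0.3527 0.7932 -0.4964; -0.7272 -0.5662 -0.3880], t=(-0.3600, 0.0701, 4.7197)
after S1 (rot_of_se3): [-0.5888 0.2242 0.7765; -0.3527 0.7932 -0.4964; -0.7272 -0.5662 -0.3880]
after S2 (compose_so3): [-0.3406 0.4843 0.8059; 0.9076 0.3931 0.1474; -0.2454 0.7816 -0.5735]
after S3 (compose_so3): [0.7044 0.5005 -0.5034; -0.0927 0.7680 0.6338; 0.7038 -0.3997 0.5873]
after S4 (compose_so3): [-0.6481 0.7612 -0.0230; -0.6835 -0.5681 0.4583; 0.3357 0.3127 0.8885]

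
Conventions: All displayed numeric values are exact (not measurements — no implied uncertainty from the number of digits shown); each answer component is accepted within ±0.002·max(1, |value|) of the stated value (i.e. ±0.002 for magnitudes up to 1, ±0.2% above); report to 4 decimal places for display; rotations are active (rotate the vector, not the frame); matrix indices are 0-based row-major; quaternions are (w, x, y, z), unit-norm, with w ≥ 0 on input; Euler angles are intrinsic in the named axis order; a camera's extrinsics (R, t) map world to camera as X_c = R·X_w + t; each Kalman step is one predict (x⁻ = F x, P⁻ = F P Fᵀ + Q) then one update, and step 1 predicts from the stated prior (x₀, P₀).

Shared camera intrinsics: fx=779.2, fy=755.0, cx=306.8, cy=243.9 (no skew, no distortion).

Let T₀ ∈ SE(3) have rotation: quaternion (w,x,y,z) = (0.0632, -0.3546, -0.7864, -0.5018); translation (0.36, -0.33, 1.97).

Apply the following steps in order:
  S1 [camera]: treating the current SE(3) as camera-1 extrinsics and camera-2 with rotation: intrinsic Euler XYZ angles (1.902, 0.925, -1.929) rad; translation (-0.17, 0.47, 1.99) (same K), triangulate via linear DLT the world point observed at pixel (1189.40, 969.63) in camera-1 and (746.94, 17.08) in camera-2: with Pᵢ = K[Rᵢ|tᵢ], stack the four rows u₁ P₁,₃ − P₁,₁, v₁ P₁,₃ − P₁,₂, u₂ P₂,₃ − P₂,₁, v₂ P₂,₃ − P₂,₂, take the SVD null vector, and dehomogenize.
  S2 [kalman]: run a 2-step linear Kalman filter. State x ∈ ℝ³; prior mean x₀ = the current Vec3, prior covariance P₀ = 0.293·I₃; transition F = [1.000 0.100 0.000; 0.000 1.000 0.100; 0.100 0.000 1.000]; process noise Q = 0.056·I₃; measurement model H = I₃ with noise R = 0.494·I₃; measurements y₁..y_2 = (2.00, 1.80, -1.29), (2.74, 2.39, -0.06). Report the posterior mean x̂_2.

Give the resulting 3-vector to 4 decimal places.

result = (1.3976, 1.3877, 0.4391)

after S1 (triangulate): (-0.3877, -0.1487, 1.6690)
after S2 (kf_track): (1.3976, 1.3877, 0.4391)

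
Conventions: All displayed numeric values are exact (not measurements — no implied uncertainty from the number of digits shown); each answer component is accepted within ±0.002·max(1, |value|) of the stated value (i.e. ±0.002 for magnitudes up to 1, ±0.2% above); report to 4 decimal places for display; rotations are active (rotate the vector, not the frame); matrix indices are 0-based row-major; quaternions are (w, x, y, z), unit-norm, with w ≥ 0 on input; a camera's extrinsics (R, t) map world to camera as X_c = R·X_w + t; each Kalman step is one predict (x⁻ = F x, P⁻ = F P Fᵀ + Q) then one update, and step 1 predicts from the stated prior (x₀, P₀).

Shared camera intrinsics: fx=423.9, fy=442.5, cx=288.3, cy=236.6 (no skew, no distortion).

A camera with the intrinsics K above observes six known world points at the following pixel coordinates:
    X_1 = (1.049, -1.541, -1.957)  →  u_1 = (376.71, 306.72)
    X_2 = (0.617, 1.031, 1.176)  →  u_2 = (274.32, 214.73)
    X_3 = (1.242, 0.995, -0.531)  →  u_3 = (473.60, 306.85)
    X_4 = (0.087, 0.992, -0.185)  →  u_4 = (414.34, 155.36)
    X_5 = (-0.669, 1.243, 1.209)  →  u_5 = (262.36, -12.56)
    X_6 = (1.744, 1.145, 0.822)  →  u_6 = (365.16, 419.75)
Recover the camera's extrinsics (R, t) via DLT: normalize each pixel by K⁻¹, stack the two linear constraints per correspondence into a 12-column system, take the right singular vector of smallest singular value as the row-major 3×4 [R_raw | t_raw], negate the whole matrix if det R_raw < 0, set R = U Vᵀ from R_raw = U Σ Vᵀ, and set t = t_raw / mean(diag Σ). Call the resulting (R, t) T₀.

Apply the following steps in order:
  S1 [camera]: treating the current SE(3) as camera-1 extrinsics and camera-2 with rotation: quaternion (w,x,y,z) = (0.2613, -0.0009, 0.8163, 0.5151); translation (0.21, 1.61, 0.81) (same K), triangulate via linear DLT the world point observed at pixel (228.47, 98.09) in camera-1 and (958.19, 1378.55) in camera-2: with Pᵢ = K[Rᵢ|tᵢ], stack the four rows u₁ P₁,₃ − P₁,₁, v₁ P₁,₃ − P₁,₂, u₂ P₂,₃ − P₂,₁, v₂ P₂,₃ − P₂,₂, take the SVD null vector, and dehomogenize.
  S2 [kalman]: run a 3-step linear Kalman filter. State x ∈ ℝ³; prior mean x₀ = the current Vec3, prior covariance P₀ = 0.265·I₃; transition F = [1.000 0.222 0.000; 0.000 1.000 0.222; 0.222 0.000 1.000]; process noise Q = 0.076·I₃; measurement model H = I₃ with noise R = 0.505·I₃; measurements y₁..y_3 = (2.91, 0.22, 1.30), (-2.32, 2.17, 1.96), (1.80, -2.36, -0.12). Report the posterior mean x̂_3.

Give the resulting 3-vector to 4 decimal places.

source (pnp_recover): camera pose = R=[0.1218 0.5217 -0.8444; 0.9691 -0.2462 -0.0123; -0.2143 -0.8168 -0.5356], t=(0.2999, -0.4502, 4.0399)
after S1 (triangulate): (-0.7829, -0.0825, 0.8314)
after S2 (kf_track): (0.3437, 0.0704, 0.7477)

result = (0.3437, 0.0704, 0.7477)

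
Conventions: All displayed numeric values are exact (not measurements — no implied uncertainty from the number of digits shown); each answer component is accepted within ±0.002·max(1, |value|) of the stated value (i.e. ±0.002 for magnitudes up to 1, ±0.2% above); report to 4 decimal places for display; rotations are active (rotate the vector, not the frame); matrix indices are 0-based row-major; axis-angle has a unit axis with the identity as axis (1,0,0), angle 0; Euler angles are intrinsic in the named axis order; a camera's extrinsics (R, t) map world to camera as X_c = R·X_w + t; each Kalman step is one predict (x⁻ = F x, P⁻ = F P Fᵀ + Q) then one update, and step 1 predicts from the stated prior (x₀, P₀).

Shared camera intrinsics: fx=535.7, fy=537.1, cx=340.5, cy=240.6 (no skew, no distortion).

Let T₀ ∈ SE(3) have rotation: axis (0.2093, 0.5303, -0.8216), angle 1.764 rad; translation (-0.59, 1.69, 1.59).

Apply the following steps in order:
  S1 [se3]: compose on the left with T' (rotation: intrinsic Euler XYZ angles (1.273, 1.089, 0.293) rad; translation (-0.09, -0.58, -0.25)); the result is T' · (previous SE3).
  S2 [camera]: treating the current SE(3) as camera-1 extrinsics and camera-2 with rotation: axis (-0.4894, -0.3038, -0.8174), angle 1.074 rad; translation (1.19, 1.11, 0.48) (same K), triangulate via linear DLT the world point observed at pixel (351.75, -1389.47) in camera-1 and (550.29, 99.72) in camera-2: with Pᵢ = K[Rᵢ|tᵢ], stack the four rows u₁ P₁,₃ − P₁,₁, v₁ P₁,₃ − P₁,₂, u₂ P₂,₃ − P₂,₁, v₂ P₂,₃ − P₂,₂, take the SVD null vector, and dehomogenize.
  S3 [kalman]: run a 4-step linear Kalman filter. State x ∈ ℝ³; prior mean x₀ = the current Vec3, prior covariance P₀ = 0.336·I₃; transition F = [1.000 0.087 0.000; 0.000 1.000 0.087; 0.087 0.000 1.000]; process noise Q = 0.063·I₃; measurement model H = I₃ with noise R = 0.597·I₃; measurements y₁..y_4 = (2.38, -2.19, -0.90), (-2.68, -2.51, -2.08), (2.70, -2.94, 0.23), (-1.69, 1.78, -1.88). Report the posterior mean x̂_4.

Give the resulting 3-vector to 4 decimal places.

result = (-0.1663, -1.2724, -0.8793)

after S1 (compose_se3): R=[-0.6146 0.1190 0.7798; 0.1717 0.9850 -0.0150; -0.7699 0.1246 -0.6259], t=(0.8311, -1.7516, 1.6238)
after S2 (triangulate): (0.7194, -1.5228, -0.2386)
after S3 (kf_track): (-0.1663, -1.2724, -0.8793)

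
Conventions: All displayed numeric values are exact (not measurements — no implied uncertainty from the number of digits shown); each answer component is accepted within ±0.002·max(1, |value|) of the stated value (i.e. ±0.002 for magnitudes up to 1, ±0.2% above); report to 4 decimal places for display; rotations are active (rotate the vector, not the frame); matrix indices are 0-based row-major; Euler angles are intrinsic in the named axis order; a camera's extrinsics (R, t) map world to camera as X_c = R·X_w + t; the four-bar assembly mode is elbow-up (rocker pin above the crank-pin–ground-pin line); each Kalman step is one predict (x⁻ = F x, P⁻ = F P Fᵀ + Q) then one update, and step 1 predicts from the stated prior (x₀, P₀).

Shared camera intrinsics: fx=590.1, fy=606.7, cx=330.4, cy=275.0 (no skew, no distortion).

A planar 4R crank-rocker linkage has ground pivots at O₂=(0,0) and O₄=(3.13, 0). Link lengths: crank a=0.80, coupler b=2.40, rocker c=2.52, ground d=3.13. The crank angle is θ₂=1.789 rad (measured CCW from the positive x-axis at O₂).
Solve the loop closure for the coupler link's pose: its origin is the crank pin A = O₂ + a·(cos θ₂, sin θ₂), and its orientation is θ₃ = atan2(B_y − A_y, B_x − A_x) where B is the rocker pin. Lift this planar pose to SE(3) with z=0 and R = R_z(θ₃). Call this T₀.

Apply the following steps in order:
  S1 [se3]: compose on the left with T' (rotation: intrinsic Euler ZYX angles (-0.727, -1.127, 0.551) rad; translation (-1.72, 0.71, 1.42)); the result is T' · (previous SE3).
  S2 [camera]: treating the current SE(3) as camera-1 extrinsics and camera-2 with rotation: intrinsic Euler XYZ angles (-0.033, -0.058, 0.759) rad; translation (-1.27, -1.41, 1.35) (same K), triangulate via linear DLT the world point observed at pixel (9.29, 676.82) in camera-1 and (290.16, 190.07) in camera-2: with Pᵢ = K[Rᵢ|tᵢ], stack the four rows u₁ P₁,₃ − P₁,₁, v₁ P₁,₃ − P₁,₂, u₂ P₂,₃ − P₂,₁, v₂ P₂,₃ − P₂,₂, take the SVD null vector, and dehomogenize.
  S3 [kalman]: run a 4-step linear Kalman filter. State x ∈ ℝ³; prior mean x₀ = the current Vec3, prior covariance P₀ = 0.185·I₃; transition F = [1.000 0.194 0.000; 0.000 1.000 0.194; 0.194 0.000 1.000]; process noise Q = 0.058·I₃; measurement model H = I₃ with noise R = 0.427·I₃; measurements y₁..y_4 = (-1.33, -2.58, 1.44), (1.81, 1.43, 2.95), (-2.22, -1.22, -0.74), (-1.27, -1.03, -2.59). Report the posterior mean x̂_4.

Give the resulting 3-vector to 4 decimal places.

source (fourbar_fk): coupler pose = R=[0.8235 -0.5673 0.0000; 0.5673 0.8235 0.0000; 0.0000 0.0000 1.0000], t=(-0.1732, 0.7810, 0.0000)
after S1 (compose_se3): R=[0.3850 -0.0066 -0.9229; 0.3044 0.9449 0.1202; 0.8713 -0.3272 0.3658], t=(-1.6092, 1.5021, 1.4392)
after S2 (triangulate): (1.5951, -0.0186, 0.7568)
after S3 (kf_track): (-0.8744, -0.6820, -0.3451)

result = (-0.8744, -0.6820, -0.3451)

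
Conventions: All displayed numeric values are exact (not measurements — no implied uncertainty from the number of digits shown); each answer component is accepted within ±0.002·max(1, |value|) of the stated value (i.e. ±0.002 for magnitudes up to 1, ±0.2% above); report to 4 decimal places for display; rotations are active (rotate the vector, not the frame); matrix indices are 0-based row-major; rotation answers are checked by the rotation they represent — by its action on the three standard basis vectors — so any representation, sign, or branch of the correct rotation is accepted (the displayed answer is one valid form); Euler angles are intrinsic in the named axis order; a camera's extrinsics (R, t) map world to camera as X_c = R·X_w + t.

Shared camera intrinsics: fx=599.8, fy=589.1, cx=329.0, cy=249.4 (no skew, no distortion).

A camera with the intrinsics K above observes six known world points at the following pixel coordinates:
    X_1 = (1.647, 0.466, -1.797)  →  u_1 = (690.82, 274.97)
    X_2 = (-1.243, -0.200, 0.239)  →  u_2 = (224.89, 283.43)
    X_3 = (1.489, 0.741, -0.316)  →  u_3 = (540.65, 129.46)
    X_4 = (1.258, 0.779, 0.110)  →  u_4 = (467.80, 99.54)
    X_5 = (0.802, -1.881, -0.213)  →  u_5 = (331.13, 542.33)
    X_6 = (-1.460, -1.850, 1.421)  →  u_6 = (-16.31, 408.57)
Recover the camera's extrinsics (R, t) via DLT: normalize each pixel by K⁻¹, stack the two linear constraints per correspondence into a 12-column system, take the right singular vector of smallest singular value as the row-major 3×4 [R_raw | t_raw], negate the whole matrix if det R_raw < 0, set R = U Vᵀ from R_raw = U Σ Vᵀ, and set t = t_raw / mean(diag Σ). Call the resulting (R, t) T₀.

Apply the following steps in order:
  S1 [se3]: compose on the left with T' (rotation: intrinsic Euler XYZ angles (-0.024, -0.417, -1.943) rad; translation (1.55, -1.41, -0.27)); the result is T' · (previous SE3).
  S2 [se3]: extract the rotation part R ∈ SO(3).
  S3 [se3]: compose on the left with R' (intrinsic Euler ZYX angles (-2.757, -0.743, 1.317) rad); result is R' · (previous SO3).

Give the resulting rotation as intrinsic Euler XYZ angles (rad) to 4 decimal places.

rotation (euler_xyz) = (0.6687, 0.8000, -1.7531)

source (pnp_recover): camera pose = R=[0.5494 0.3210 -0.7714; -0.1972 -0.8474 -0.4930; -0.8120 0.4230 -0.4022], t=(0.0100, 0.0100, 4.4801)
after S1 (compose_se3): R=[-0.0217 -0.9998 -0.0005; -0.4615 0.0096 0.8871; -0.8869 0.0195 -0.4616], t=(-0.2594, -1.3246, 3.8276)
after S2 (rot_of_se3): [-0.0217 -0.9998 -0.0005; -0.4615 0.0096 0.8871; -0.8869 0.0195 -0.4616]
after S3 (compose_so3): [-0.1263 0.6852 0.7173; -0.8523 0.2951 -0.4319; -0.5076 -0.6659 0.5467]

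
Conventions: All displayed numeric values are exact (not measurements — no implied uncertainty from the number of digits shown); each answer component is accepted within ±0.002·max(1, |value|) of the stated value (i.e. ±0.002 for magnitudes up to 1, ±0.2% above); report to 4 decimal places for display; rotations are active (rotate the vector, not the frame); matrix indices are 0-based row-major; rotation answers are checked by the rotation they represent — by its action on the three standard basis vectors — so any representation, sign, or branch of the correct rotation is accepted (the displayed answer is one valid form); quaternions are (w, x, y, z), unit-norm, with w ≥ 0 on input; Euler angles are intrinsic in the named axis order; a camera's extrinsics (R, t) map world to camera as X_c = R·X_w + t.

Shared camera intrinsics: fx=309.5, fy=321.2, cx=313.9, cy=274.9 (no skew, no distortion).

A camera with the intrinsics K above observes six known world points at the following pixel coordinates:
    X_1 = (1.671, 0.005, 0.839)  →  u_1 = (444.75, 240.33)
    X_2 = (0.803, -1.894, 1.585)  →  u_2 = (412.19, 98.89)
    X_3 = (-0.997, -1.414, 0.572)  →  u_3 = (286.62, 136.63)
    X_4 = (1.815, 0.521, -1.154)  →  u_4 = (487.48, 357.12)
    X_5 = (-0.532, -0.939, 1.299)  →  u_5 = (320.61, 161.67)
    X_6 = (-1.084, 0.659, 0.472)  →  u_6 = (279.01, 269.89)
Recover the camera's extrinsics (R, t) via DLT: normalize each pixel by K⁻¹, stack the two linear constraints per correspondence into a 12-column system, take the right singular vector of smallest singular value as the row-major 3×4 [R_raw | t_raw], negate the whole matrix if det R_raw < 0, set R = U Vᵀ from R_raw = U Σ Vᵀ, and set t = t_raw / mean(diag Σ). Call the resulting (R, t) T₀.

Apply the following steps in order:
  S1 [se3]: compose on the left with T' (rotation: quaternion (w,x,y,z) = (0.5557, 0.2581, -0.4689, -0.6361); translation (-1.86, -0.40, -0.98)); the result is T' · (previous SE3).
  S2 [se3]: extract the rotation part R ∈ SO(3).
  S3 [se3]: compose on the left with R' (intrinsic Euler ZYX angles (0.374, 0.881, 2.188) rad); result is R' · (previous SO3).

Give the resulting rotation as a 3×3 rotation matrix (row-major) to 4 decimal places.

source (pnp_recover): camera pose = R=[0.9949 -0.0642 0.0772; 0.0964 0.8251 -0.5568; -0.0280 0.5614 0.8271], t=(0.4800, -0.2600, 4.5699)
after S1 (compose_se3): R=[-0.1792 -0.0773 -0.9808; -0.9474 0.2822 0.1509; 0.2651 0.9562 -0.1238], t=(-5.9829, 0.5449, 0.8341)
after S2 (rot_of_se3): [-0.1792 -0.0773 -0.9808; -0.9474 0.2822 0.1509; 0.2651 0.9562 -0.1238]
after S3 (compose_so3): [-0.8925 0.0666 -0.4462; 0.0066 -0.9870 -0.1604; -0.4511 -0.1461 0.8804]

rotation (matrix) = ((-0.8925, 0.0666, -0.4462), (0.0066, -0.9870, -0.1604), (-0.4511, -0.1461, 0.8804))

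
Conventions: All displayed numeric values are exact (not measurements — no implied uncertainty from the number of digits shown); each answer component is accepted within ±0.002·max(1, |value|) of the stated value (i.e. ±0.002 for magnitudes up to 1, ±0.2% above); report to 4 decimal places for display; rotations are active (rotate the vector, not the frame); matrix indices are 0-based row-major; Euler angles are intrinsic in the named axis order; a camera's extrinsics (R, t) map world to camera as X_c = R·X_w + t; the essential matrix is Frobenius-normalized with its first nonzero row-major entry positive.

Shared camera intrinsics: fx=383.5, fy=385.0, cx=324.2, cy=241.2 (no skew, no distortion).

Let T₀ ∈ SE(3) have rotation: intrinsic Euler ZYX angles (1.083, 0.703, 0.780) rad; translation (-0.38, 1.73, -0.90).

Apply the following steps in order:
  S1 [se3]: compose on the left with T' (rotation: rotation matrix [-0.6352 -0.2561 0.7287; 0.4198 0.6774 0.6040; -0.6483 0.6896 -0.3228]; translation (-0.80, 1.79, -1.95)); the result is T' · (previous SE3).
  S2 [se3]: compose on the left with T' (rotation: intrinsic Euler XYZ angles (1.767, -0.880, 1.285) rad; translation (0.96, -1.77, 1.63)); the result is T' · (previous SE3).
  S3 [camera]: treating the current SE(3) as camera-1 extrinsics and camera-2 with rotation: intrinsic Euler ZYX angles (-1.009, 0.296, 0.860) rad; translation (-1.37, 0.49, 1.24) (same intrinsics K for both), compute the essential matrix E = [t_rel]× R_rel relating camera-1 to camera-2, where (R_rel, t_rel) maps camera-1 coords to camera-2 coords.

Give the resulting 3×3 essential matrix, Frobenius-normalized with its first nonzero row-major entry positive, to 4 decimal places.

after S1 (compose_se3): R=[-0.8708 0.4663 -0.1558; 0.2161 0.6477 0.7306; 0.4416 0.6025 -0.6648], t=(-1.6574, 2.2588, -0.2202)
after S2 (compose_se3): R=[-0.6289 -0.7766 0.0378; 0.2174 -0.1290 0.9675; -0.7465 0.6167 0.2499], t=(-0.5488, 0.5450, 1.1181)
after S3 (essential): [0.0569 -0.0561 -0.2064; 0.1928 -0.3269 -0.5567; 0.0590 -0.6060 0.3556]

matrix = [0.0569 -0.0561 -0.2064; 0.1928 -0.3269 -0.5567; 0.0590 -0.6060 0.3556]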